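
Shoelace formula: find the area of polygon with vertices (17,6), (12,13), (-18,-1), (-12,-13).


sum(xi*y_{i+1}) = 17*13 + 12*(-1) - 18*(-13) - 12*6 = 371
sum(yi*x_{i+1}) = 6*12 + 13*(-18) - 1*(-12) - 13*17 = -371
Area = |371 + 371|/2 = 742/2 = 371.0000

371.0000 sq units


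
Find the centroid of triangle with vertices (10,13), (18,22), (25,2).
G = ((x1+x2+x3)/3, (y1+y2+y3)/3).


Gx = (10+18+25)/3 = 53/3 = 17.6667
Gy = (13+22+2)/3 = 37/3 = 12.3333

G = (17.6667, 12.3333)


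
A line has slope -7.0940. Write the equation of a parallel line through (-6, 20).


Parallel lines have equal slopes.
m2 = -7.0940
b2 = 20 + 7.0940*(-6) = -22.5640

y = -7.0940x - 22.5640


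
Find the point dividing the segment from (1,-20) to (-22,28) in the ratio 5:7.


Px = (5*(-22) + 7*1)/12 = -103/12 = -8.5833
Py = (5*28 + 7*(-20))/12 = 0/12 = 0

P = (-8.5833, 0)


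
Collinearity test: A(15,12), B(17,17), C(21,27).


15*(17-27) + 17*(27-12) + 21*(12-17)
= -150 + 255 - 105 = 0

Yes, collinear (determinant = 0)


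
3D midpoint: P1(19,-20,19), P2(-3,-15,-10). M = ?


Mx = (19- 3)/2 = 8.0000
My = (-20- 15)/2 = -17.5000
Mz = (19- 10)/2 = 4.5000

M = (8.0000, -17.5000, 4.5000)


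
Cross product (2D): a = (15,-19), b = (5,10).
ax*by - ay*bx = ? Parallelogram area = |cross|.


cross = 15*10 + 19*5 = 150 + 95 = 245
Parallelogram area = |245| = 245

cross = 245, parallelogram area = 245


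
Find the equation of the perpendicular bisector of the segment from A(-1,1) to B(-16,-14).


Midpoint = (-8.5, -6.5)
Slope of AB = dy/dx = -15/(-15) = 1.0000
Perp slope = -dx/dy = -15/15 = -1.0000
b = My - (perp slope)*Mx = -6.5 + (-15*(-8.5))/(-15) = -6.5 - 8.5000 = -15.0000

y = -1.0000x - 15.0000


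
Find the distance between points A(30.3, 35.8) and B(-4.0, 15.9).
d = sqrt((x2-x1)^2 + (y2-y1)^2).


dx = -4.0 - 30.3 = -34.3
dy = 15.9 - 35.8 = -19.9
d = sqrt(1176.49 + 396.01) = sqrt(1572.5) = 39.6548

39.6548


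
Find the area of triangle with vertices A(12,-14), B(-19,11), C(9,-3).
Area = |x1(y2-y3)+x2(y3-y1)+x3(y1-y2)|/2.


12*(11+ 3) = 168
-19*(-3+ 14) = -209
9*(-14-11) = -225
sum = -266
Area = |-266|/2 = 133.0000

133.0000 sq units


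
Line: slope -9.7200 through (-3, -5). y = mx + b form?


y + 5 = -9.7200(x + 3)
y = -9.7200x - 5 + 9.7200*(-3)
y = -9.7200x - 34.1600

y = -9.7200x - 34.1600


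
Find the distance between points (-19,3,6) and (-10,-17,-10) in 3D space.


dx=9, dy=-20, dz=-16
d = sqrt(81+400+256) = sqrt(737) = 27.1477

27.1477


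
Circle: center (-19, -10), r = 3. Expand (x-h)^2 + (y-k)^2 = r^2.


(x+ 19)^2 + (y+ 10)^2 = 3^2
D = -2h = 38, E = -2k = 20
F = h^2+k^2-r^2 = 361+100-9 = 452

x^2 + y^2 + 38x + 20y + 452 = 0


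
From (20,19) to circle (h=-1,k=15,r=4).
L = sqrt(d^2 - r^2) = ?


d = sqrt((20+ 1)^2 + (19-15)^2) = sqrt(441+16) = 21.3776
L = sqrt(457.0000 - 16) = sqrt(441.0000) = 21.0000

21.0000


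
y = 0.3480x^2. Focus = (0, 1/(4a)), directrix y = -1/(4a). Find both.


a = 0.3480
1/(4a) = 0.7184
Focus = (0, 0.7184)
Directrix: y = -0.7184

Focus = (0, 0.7184), Directrix: y = -0.7184


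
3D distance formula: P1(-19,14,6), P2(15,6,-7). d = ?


dx=34, dy=-8, dz=-13
d = sqrt(1156+64+169) = sqrt(1389) = 37.2693

37.2693


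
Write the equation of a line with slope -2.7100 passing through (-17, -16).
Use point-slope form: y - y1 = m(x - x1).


y + 16 = -2.7100(x + 17)
y = -2.7100x - 16 + 2.7100*(-17)
y = -2.7100x - 62.0700

y = -2.7100x - 62.0700


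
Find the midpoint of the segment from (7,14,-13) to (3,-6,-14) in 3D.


Mx = (7+3)/2 = 5.0000
My = (14- 6)/2 = 4.0000
Mz = (-13- 14)/2 = -13.5000

M = (5.0000, 4.0000, -13.5000)


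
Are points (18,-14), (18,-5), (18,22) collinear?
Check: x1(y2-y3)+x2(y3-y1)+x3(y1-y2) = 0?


18*(-5-22) + 18*(22+ 14) + 18*(-14+ 5)
= -486 + 648 - 162 = 0

Yes, collinear (determinant = 0)


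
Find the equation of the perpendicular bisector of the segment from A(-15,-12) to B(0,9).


Midpoint = (-7.5, -1.5)
Slope of AB = dy/dx = 21/15 = 1.4000
Perp slope = -dx/dy = -15/21 = -0.7143
b = My - (perp slope)*Mx = -1.5 + (15*(-7.5))/21 = -1.5 - 5.3571 = -6.8571

y = -0.7143x - 6.8571


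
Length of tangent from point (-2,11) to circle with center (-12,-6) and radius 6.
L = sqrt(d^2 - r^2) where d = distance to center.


d = sqrt((-2+ 12)^2 + (11+ 6)^2) = sqrt(100+289) = 19.7231
L = sqrt(389.0000 - 36) = sqrt(353.0000) = 18.7883

18.7883


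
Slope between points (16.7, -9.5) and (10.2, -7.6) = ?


dy = -7.6 + 9.5 = 1.9
dx = 10.2 - 16.7 = -6.5
m = 1.9/(-6.5) = -0.2923

m = -0.2923


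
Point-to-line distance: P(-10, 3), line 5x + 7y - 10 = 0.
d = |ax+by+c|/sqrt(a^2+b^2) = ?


|5*(-10) + 7*3 - 10| = |-39| = 39
sqrt(25 + 49) = sqrt(74) = 8.6023
d = 39/sqrt(74) = 4.5337

4.5337


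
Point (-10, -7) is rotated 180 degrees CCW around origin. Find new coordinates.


cos(180) = -1, sin(180) = 0
x' = -10*(-1) + 7*0 = 10
y' = -10*0 - 7*(-1) = 7

(10, 7)


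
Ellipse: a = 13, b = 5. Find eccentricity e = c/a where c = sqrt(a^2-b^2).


c = sqrt(169-25) = sqrt(144) = 12.0000
e = c/a = 12/13 = 0.9231

e = 0.9231


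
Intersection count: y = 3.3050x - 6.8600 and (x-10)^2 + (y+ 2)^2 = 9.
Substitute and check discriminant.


Substitute y = 3.3050x - 6.8600: (x-10)^2 + (3.3050x- 6.8600+ 2)^2 = 9
Expand to Ax^2 + Bx + C = 0, where b-k = -4.86
A = 1+m^2 = 11.923025
B = 2(m(b-k) - h) = 2(3.3050*(-4.86) - 10) = -52.1246
C = h^2 + (b-k)^2 - r^2 = 100 + 23.6196 - 9 = 114.6196
disc = B^2-4AC = 2716.9739 - 5466.4494 = -2749.4755
disc < 0

0 intersection points


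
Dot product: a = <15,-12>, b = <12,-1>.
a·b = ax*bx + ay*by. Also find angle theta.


a·b = 15*12 - 12*(-1) = 180 + 12 = 192
|a| = sqrt(225+144) = 19.2094
|b| = sqrt(144+1) = 12.0416
cos(theta) = 192/(sqrt(369)*sqrt(145)) = 192/sqrt(53505) = 0.830050
theta = arccos(192/sqrt(53505)) = 33.8962 degrees

a·b = 192, theta = 33.8962 deg


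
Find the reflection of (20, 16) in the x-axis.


Reflection rule for x-axis: (x, -y)
(20, 16) -> (20, -16)

(20, -16)


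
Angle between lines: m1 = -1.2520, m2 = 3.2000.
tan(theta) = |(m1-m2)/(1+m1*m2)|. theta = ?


m1-m2 = -4.452
1+m1*m2 = -3.0064
tan(theta) = |-4.452/(-3.0064)| = 1.480841
theta = arctan(|-4.452/(-3.0064)|) = 55.9692 degrees (acute angle)

55.9692 degrees


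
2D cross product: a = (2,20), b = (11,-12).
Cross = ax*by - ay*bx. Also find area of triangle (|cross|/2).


cross = 2*(-12) - 20*11 = -24 - 220 = -244
Triangle area = |-244|/2 = 244/2 = 122.0000

cross = -244, triangle area = 122.0000


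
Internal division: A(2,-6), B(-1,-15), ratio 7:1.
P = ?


Px = (7*(-1) + 1*2)/8 = -5/8 = -0.6250
Py = (7*(-15) + 1*(-6))/8 = -111/8 = -13.8750

P = (-0.6250, -13.8750)


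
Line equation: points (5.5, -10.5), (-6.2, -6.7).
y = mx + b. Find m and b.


m = (3.8)/(-11.7) = -0.3248
b = y1 - m*x1 = -10.5 - (3.8*5.5)/(-11.7) = -10.5 + 1.7863 = -8.7137

y = -0.3248x - 8.7137


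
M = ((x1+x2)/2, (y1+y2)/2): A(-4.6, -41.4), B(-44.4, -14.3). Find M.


Mx = (-4.6 - 44.4)/2 = -49.0/2 = -24.5000
My = (-41.4 - 14.3)/2 = -55.7/2 = -27.8500

(-24.5000, -27.8500)


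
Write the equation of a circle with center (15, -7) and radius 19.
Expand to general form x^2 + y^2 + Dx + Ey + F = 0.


(x-15)^2 + (y+ 7)^2 = 19^2
D = -2h = -30, E = -2k = 14
F = h^2+k^2-r^2 = 225+49-361 = -87

x^2 + y^2 - 30x + 14y - 87 = 0


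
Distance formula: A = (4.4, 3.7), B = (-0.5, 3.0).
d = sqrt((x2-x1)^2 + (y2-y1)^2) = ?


dx = -0.5 - 4.4 = -4.9
dy = 3.0 - 3.7 = -0.7
d = sqrt(24.01 + 0.49) = sqrt(24.5) = 4.9497

4.9497


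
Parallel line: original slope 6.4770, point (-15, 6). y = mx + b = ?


Parallel lines have equal slopes.
m2 = 6.4770
b2 = 6 - 6.4770*(-15) = 103.1550

y = 6.4770x + 103.1550


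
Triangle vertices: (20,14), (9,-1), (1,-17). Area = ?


20*(-1+ 17) = 320
9*(-17-14) = -279
1*(14+ 1) = 15
sum = 56
Area = |56|/2 = 28.0000

28.0000 sq units


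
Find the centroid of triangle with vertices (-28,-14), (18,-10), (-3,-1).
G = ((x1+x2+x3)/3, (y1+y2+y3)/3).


Gx = (-28+18- 3)/3 = -13/3 = -4.3333
Gy = (-14- 10- 1)/3 = -25/3 = -8.3333

G = (-4.3333, -8.3333)


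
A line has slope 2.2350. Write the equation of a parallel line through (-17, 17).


Parallel lines have equal slopes.
m2 = 2.2350
b2 = 17 - 2.2350*(-17) = 54.9950

y = 2.2350x + 54.9950


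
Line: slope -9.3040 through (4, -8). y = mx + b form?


y + 8 = -9.3040(x - 4)
y = -9.3040x - 8 + 9.3040*4
y = -9.3040x + 29.2160

y = -9.3040x + 29.2160


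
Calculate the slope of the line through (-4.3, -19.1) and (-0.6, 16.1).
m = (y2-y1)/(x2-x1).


dy = 16.1 + 19.1 = 35.2
dx = -0.6 + 4.3 = 3.7
m = 35.2/3.7 = 9.5135

m = 9.5135


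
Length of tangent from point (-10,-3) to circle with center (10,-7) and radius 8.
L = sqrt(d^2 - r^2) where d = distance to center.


d = sqrt((-10-10)^2 + (-3+ 7)^2) = sqrt(400+16) = 20.3961
L = sqrt(416.0000 - 64) = sqrt(352.0000) = 18.7617

18.7617


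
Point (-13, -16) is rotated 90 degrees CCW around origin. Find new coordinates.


cos(90) = 0, sin(90) = 1
x' = -13*0 + 16*1 = 16
y' = -13*1 - 16*0 = -13

(16, -13)


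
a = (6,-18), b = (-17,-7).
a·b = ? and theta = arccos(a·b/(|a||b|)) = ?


a·b = 6*(-17) - 18*(-7) = -102 + 126 = 24
|a| = sqrt(36+324) = 18.9737
|b| = sqrt(289+49) = 18.3848
cos(theta) = 24/(sqrt(360)*sqrt(338)) = 24/sqrt(121680) = 0.068802
theta = arccos(24/sqrt(121680)) = 86.0548 degrees

a·b = 24, theta = 86.0548 deg


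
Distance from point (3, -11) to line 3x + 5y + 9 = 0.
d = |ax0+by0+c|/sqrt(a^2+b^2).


|3*3 + 5*(-11) + 9| = |-37| = 37
sqrt(9 + 25) = sqrt(34) = 5.8310
d = 37/sqrt(34) = 6.3454

6.3454


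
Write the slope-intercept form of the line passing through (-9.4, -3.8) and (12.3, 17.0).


m = (20.8)/(21.7) = 0.9585
b = y1 - m*x1 = -3.8 - (20.8*(-9.4))/(21.7) = -3.8 + 9.0101 = 5.2101

y = 0.9585x + 5.2101


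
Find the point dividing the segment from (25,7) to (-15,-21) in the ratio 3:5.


Px = (3*(-15) + 5*25)/8 = 80/8 = 10.0000
Py = (3*(-21) + 5*7)/8 = -28/8 = -3.5000

P = (10.0000, -3.5000)


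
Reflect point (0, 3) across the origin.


Reflection rule for origin: (-x, -y)
(0, 3) -> (0, -3)

(0, -3)


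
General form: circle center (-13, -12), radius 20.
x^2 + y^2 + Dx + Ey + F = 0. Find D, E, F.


(x+ 13)^2 + (y+ 12)^2 = 20^2
D = -2h = 26, E = -2k = 24
F = h^2+k^2-r^2 = 169+144-400 = -87

D = 26, E = 24, F = -87


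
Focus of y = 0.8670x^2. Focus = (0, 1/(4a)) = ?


a = 0.8670
4a = 3.4680
focus = (0, 1/3.4680) = (0, 0.2884)

Focus = (0, 0.2884)


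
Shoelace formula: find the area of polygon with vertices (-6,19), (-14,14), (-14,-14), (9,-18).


sum(xi*y_{i+1}) = -6*14 - 14*(-14) - 14*(-18) + 9*19 = 535
sum(yi*x_{i+1}) = 19*(-14) + 14*(-14) - 14*9 - 18*(-6) = -480
Area = |535 + 480|/2 = 1015/2 = 507.5000

507.5000 sq units


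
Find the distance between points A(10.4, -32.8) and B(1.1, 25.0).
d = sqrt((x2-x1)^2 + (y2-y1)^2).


dx = 1.1 - 10.4 = -9.3
dy = 25.0 + 32.8 = 57.8
d = sqrt(86.49 + 3340.84) = sqrt(3427.33) = 58.5434

58.5434


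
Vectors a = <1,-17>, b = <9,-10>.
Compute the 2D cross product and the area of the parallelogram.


cross = 1*(-10) + 17*9 = -10 + 153 = 143
Parallelogram area = |143| = 143

cross = 143, parallelogram area = 143


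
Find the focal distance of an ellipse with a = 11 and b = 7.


c^2 = 11^2 - 7^2 = 121 - 49 = 72
c = sqrt(72) = 8.4853

c = 8.4853


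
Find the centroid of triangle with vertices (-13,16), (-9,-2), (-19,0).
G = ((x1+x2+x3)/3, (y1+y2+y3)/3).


Gx = (-13- 9- 19)/3 = -41/3 = -13.6667
Gy = (16- 2+0)/3 = 14/3 = 4.6667

G = (-13.6667, 4.6667)


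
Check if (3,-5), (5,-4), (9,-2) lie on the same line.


3*(-4+ 2) + 5*(-2+ 5) + 9*(-5+ 4)
= -6 + 15 - 9 = 0

Yes, collinear (determinant = 0)


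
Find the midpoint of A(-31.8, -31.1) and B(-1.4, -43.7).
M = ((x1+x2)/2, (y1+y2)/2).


Mx = (-31.8 - 1.4)/2 = -33.2/2 = -16.6000
My = (-31.1 - 43.7)/2 = -74.8/2 = -37.4000

(-16.6000, -37.4000)


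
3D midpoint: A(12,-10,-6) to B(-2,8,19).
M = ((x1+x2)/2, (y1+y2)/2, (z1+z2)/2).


Mx = (12- 2)/2 = 5.0000
My = (-10+8)/2 = -1.0000
Mz = (-6+19)/2 = 6.5000

M = (5.0000, -1.0000, 6.5000)


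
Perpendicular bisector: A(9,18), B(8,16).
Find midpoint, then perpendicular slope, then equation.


Midpoint = (8.5, 17)
Slope of AB = dy/dx = -2/(-1) = 2.0000
Perp slope = -dx/dy = -1/2 = -0.5000
b = My - (perp slope)*Mx = 17 + (-1*8.5)/(-2) = 17 + 4.2500 = 21.2500

y = -0.5000x + 21.2500


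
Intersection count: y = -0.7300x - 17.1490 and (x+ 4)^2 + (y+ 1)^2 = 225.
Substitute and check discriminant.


Substitute y = -0.7300x - 17.1490: (x+ 4)^2 + (-0.7300x- 17.1490+ 1)^2 = 225
Expand to Ax^2 + Bx + C = 0, where b-k = -16.149
A = 1+m^2 = 1.5329
B = 2(m(b-k) - h) = 2(-0.7300*(-16.149) + 4) = 31.57754
C = h^2 + (b-k)^2 - r^2 = 16 + 260.790201 - 225 = 51.790201
disc = B^2-4AC = 997.1410 - 317.5568 = 679.5842
disc > 0

2 intersection points


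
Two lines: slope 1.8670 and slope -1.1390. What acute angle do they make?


m1-m2 = 3.006
1+m1*m2 = -1.126513
tan(theta) = |3.006/(-1.126513)| = 2.668411
theta = arctan(|3.006/(-1.126513)|) = 69.4563 degrees (acute angle)

69.4563 degrees


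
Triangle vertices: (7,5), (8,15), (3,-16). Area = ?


7*(15+ 16) = 217
8*(-16-5) = -168
3*(5-15) = -30
sum = 19
Area = |19|/2 = 9.5000

9.5000 sq units


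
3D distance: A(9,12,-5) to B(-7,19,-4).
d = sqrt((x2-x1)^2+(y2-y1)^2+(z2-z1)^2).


dx=-16, dy=7, dz=1
d = sqrt(256+49+1) = sqrt(306) = 17.4929

17.4929


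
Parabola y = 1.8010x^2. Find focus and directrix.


a = 1.8010
1/(4a) = 0.1388
Focus = (0, 0.1388)
Directrix: y = -0.1388

Focus = (0, 0.1388), Directrix: y = -0.1388


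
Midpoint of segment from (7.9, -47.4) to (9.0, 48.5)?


Mx = (7.9 + 9.0)/2 = 16.9/2 = 8.4500
My = (-47.4 + 48.5)/2 = 1.1/2 = 0.5500

(8.4500, 0.5500)


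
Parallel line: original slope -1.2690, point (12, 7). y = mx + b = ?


Parallel lines have equal slopes.
m2 = -1.2690
b2 = 7 + 1.2690*12 = 22.2280

y = -1.2690x + 22.2280


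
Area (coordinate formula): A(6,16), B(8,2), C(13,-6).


6*(2+ 6) = 48
8*(-6-16) = -176
13*(16-2) = 182
sum = 54
Area = |54|/2 = 27.0000

27.0000 sq units


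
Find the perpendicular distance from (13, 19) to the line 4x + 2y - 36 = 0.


|4*13 + 2*19 - 36| = |54| = 54
sqrt(16 + 4) = sqrt(20) = 4.4721
d = 54/sqrt(20) = 12.0748

12.0748


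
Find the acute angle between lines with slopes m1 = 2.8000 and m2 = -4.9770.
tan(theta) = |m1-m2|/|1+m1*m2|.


m1-m2 = 7.777
1+m1*m2 = -12.9356
tan(theta) = |7.777/(-12.9356)| = 0.601209
theta = arctan(|7.777/(-12.9356)|) = 31.0147 degrees (acute angle)

31.0147 degrees


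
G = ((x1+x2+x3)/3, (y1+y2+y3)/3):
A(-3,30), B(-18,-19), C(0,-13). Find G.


Gx = (-3- 18+0)/3 = -21/3 = -7.0000
Gy = (30- 19- 13)/3 = -2/3 = -0.6667

G = (-7.0000, -0.6667)


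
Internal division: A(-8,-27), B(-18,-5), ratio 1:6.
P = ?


Px = (1*(-18) + 6*(-8))/7 = -66/7 = -9.4286
Py = (1*(-5) + 6*(-27))/7 = -167/7 = -23.8571

P = (-9.4286, -23.8571)


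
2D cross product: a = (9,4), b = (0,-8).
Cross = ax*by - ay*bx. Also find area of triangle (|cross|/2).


cross = 9*(-8) - 4*0 = -72 - 0 = -72
Triangle area = |-72|/2 = 72/2 = 36.0000

cross = -72, triangle area = 36.0000


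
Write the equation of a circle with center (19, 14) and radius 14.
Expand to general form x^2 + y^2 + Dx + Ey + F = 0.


(x-19)^2 + (y-14)^2 = 14^2
D = -2h = -38, E = -2k = -28
F = h^2+k^2-r^2 = 361+196-196 = 361

x^2 + y^2 - 38x - 28y + 361 = 0


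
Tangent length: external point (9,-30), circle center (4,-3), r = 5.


d = sqrt((9-4)^2 + (-30+ 3)^2) = sqrt(25+729) = 27.4591
L = sqrt(754.0000 - 25) = sqrt(729.0000) = 27.0000

27.0000


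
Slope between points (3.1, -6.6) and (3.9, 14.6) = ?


dy = 14.6 + 6.6 = 21.2
dx = 3.9 - 3.1 = 0.8
m = 21.2/0.8 = 26.5000

m = 26.5000


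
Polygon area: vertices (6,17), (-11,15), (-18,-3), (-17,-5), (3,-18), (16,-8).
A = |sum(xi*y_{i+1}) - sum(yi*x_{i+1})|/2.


sum(xi*y_{i+1}) = 6*15 - 11*(-3) - 18*(-5) - 17*(-18) + 3*(-8) + 16*17 = 767
sum(yi*x_{i+1}) = 17*(-11) + 15*(-18) - 3*(-17) - 5*3 - 18*16 - 8*6 = -757
Area = |767 + 757|/2 = 1524/2 = 762.0000

762.0000 sq units


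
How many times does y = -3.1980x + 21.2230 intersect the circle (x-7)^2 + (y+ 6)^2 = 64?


Substitute y = -3.1980x + 21.2230: (x-7)^2 + (-3.1980x+21.2230+ 6)^2 = 64
Expand to Ax^2 + Bx + C = 0, where b-k = 27.223
A = 1+m^2 = 11.227204
B = 2(m(b-k) - h) = 2(-3.1980*27.223 - 7) = -188.118308
C = h^2 + (b-k)^2 - r^2 = 49 + 741.091729 - 64 = 726.091729
disc = B^2-4AC = 35388.4978 - 32607.9199 = 2780.5779
disc > 0

2 intersection points


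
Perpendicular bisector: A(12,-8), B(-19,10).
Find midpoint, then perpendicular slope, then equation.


Midpoint = (-3.5, 1)
Slope of AB = dy/dx = 18/(-31) = -0.5806
Perp slope = -dx/dy = 31/18 = 1.7222
b = My - (perp slope)*Mx = 1 + (-31*(-3.5))/18 = 1 + 6.0278 = 7.0278

y = 1.7222x + 7.0278


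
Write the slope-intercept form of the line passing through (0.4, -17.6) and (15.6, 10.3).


m = (27.9)/(15.2) = 1.8355
b = y1 - m*x1 = -17.6 - (27.9*0.4)/(15.2) = -17.6 - 0.7342 = -18.3342

y = 1.8355x - 18.3342


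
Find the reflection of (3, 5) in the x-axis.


Reflection rule for x-axis: (x, -y)
(3, 5) -> (3, -5)

(3, -5)


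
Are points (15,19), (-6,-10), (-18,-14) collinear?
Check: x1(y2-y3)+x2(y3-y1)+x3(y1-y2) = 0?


15*(-10+ 14) - 6*(-14-19) - 18*(19+ 10)
= 60 + 198 - 522 = -264

No, not collinear (determinant = -264)


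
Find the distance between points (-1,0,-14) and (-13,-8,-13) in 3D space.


dx=-12, dy=-8, dz=1
d = sqrt(144+64+1) = sqrt(209) = 14.4568

14.4568


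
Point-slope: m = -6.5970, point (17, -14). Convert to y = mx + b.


y + 14 = -6.5970(x - 17)
y = -6.5970x - 14 + 6.5970*17
y = -6.5970x + 98.1490

y = -6.5970x + 98.1490


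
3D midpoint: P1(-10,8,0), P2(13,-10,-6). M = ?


Mx = (-10+13)/2 = 1.5000
My = (8- 10)/2 = -1.0000
Mz = (0- 6)/2 = -3.0000

M = (1.5000, -1.0000, -3.0000)


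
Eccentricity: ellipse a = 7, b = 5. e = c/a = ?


c = sqrt(49-25) = sqrt(24) = 4.8990
e = c/a = sqrt(24)/7 = 0.6999

e = 0.6999


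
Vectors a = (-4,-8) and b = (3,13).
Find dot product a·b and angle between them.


a·b = -4*3 - 8*13 = -12 - 104 = -116
|a| = sqrt(16+64) = 8.9443
|b| = sqrt(9+169) = 13.3417
cos(theta) = -116/(sqrt(80)*sqrt(178)) = -116/sqrt(14240) = -0.972082
theta = arccos(-116/sqrt(14240)) = 166.4296 degrees

a·b = -116, theta = 166.4296 deg


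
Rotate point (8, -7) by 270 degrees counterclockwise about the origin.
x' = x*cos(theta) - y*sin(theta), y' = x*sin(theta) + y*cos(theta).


cos(270) = 0, sin(270) = -1
x' = 8*0 + 7*(-1) = -7
y' = 8*(-1) - 7*0 = -8

(-7, -8)


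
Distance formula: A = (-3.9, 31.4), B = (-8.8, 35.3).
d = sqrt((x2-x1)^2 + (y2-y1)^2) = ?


dx = -8.8 + 3.9 = -4.9
dy = 35.3 - 31.4 = 3.9
d = sqrt(24.01 + 15.21) = sqrt(39.22) = 6.2626

6.2626


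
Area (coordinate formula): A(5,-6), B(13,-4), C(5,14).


5*(-4-14) = -90
13*(14+ 6) = 260
5*(-6+ 4) = -10
sum = 160
Area = |160|/2 = 80.0000

80.0000 sq units


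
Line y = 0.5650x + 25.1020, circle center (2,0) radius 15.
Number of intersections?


Substitute y = 0.5650x + 25.1020: (x-2)^2 + (0.5650x+25.1020-0)^2 = 225
Expand to Ax^2 + Bx + C = 0, where b-k = 25.102
A = 1+m^2 = 1.319225
B = 2(m(b-k) - h) = 2(0.5650*25.102 - 2) = 24.36526
C = h^2 + (b-k)^2 - r^2 = 4 + 630.110404 - 225 = 409.110404
disc = B^2-4AC = 593.6659 - 2158.8347 = -1565.1688
disc < 0

0 intersection points


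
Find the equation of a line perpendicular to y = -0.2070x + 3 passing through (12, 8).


Perpendicular slope = -1/m1 = -1/(-0.2070) = 4.8309
b2 = y0 - m2*x0 = 8 + 12/(-0.2070) = 8 - 57.9710 = -49.9710

y = 4.8309x - 49.9710


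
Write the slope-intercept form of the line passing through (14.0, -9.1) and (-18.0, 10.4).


m = (19.5)/(-32.0) = -0.6094
b = y1 - m*x1 = -9.1 - (19.5*14.0)/(-32.0) = -9.1 + 8.5312 = -0.5688

y = -0.6094x - 0.5688


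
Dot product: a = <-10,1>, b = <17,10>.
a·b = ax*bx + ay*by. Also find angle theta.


a·b = -10*17 + 1*10 = -170 + 10 = -160
|a| = sqrt(100+1) = 10.0499
|b| = sqrt(289+100) = 19.7231
cos(theta) = -160/(sqrt(101)*sqrt(389)) = -160/sqrt(39289) = -0.807206
theta = arccos(-160/sqrt(39289)) = 143.8239 degrees

a·b = -160, theta = 143.8239 deg


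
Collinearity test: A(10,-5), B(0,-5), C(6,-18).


10*(-5+ 18) + 0*(-18+ 5) + 6*(-5+ 5)
= 130 + 0 + 0 = 130

No, not collinear (determinant = 130)


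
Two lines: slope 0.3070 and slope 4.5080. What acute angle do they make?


m1-m2 = -4.201
1+m1*m2 = 2.383956
tan(theta) = |-4.201/2.383956| = 1.762197
theta = arctan(|-4.201/2.383956|) = 60.4262 degrees (acute angle)

60.4262 degrees


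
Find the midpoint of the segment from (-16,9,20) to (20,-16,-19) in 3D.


Mx = (-16+20)/2 = 2.0000
My = (9- 16)/2 = -3.5000
Mz = (20- 19)/2 = 0.5000

M = (2.0000, -3.5000, 0.5000)


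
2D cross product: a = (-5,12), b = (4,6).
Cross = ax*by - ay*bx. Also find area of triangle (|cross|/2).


cross = -5*6 - 12*4 = -30 - 48 = -78
Triangle area = |-78|/2 = 78/2 = 39.0000

cross = -78, triangle area = 39.0000


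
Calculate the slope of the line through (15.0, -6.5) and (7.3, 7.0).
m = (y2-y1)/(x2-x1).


dy = 7.0 + 6.5 = 13.5
dx = 7.3 - 15.0 = -7.7
m = 13.5/(-7.7) = -1.7532

m = -1.7532


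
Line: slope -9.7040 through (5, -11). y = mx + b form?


y + 11 = -9.7040(x - 5)
y = -9.7040x - 11 + 9.7040*5
y = -9.7040x + 37.5200

y = -9.7040x + 37.5200


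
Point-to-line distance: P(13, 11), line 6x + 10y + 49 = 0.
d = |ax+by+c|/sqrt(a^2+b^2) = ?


|6*13 + 10*11 + 49| = |237| = 237
sqrt(36 + 100) = sqrt(136) = 11.6619
d = 237/sqrt(136) = 20.3226

20.3226


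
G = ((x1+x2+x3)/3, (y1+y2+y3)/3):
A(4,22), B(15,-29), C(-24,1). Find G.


Gx = (4+15- 24)/3 = -5/3 = -1.6667
Gy = (22- 29+1)/3 = -6/3 = -2.0000

G = (-1.6667, -2.0000)


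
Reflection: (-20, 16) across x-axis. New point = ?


Reflection rule for x-axis: (x, -y)
(-20, 16) -> (-20, -16)

(-20, -16)


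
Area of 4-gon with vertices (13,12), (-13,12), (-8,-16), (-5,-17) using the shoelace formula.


sum(xi*y_{i+1}) = 13*12 - 13*(-16) - 8*(-17) - 5*12 = 440
sum(yi*x_{i+1}) = 12*(-13) + 12*(-8) - 16*(-5) - 17*13 = -393
Area = |440 + 393|/2 = 833/2 = 416.5000

416.5000 sq units


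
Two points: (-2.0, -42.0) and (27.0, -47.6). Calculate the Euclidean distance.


dx = 27.0 + 2.0 = 29.0
dy = -47.6 + 42.0 = -5.6
d = sqrt(841.0 + 31.36) = sqrt(872.36) = 29.5357

29.5357


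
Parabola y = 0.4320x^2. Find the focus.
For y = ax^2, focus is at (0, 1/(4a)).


a = 0.4320
4a = 1.7280
focus = (0, 1/1.7280) = (0, 0.5787)

Focus = (0, 0.5787)


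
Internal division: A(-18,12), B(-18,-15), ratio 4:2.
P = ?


Px = (4*(-18) + 2*(-18))/6 = -108/6 = -18.0000
Py = (4*(-15) + 2*12)/6 = -36/6 = -6.0000

P = (-18.0000, -6.0000)


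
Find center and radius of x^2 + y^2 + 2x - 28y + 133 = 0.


h = -D/2 = -2/2 = -1
k = -E/2 = 28/2 = 14
r^2 = h^2 + k^2 - F = 1 + 196 - 133 = 64
r = 8

Center (-1, 14), radius = 8


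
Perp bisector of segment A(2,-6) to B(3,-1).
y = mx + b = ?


Midpoint = (2.5, -3.5)
Slope of AB = dy/dx = 5/1 = 5.0000
Perp slope = -dx/dy = -1/5 = -0.2000
b = My - (perp slope)*Mx = -3.5 + (1*2.5)/5 = -3.5 + 0.5000 = -3.0000

y = -0.2000x - 3.0000


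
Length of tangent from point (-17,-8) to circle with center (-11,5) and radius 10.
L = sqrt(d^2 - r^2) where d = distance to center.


d = sqrt((-17+ 11)^2 + (-8-5)^2) = sqrt(36+169) = 14.3178
L = sqrt(205.0000 - 100) = sqrt(105.0000) = 10.2470

10.2470


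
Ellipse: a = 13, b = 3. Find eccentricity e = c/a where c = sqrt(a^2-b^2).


c = sqrt(169-9) = sqrt(160) = 12.6491
e = c/a = sqrt(160)/13 = 0.9730

e = 0.9730


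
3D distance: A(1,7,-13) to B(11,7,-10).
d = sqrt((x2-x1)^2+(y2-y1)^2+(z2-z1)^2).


dx=10, dy=0, dz=3
d = sqrt(100+0+9) = sqrt(109) = 10.4403

10.4403


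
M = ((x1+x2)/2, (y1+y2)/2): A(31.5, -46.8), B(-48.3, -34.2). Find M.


Mx = (31.5 - 48.3)/2 = -16.8/2 = -8.4000
My = (-46.8 - 34.2)/2 = -81.0/2 = -40.5000

(-8.4000, -40.5000)


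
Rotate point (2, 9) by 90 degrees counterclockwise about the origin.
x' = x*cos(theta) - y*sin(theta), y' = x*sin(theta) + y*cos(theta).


cos(90) = 0, sin(90) = 1
x' = 2*0 - 9*1 = -9
y' = 2*1 + 9*0 = 2

(-9, 2)


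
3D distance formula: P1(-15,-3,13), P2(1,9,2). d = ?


dx=16, dy=12, dz=-11
d = sqrt(256+144+121) = sqrt(521) = 22.8254

22.8254


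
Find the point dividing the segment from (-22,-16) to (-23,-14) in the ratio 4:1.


Px = (4*(-23) + 1*(-22))/5 = -114/5 = -22.8000
Py = (4*(-14) + 1*(-16))/5 = -72/5 = -14.4000

P = (-22.8000, -14.4000)


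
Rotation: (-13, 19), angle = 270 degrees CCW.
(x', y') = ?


cos(270) = 0, sin(270) = -1
x' = -13*0 - 19*(-1) = 19
y' = -13*(-1) + 19*0 = 13

(19, 13)


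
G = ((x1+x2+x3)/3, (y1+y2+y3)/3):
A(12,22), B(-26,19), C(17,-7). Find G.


Gx = (12- 26+17)/3 = 3/3 = 1.0000
Gy = (22+19- 7)/3 = 34/3 = 11.3333

G = (1.0000, 11.3333)


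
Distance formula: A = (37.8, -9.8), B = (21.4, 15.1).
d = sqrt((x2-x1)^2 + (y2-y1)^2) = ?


dx = 21.4 - 37.8 = -16.4
dy = 15.1 + 9.8 = 24.9
d = sqrt(268.96 + 620.01) = sqrt(888.97) = 29.8156

29.8156


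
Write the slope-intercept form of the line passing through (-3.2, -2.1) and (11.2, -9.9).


m = (-7.8)/(14.4) = -0.5417
b = y1 - m*x1 = -2.1 - (-7.8*(-3.2))/(14.4) = -2.1 - 1.7333 = -3.8333

y = -0.5417x - 3.8333


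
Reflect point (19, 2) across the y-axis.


Reflection rule for y-axis: (-x, y)
(19, 2) -> (-19, 2)

(-19, 2)


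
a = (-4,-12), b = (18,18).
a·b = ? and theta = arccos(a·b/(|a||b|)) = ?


a·b = -4*18 - 12*18 = -72 - 216 = -288
|a| = sqrt(16+144) = 12.6491
|b| = sqrt(324+324) = 25.4558
cos(theta) = -288/(sqrt(160)*sqrt(648)) = -288/sqrt(103680) = -0.894427
theta = arccos(-288/sqrt(103680)) = 153.4349 degrees

a·b = -288, theta = 153.4349 deg


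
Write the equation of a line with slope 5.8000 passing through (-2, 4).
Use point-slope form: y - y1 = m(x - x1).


y - 4 = 5.8000(x + 2)
y = 5.8000x + 4 - 5.8000*(-2)
y = 5.8000x + 15.6000

y = 5.8000x + 15.6000


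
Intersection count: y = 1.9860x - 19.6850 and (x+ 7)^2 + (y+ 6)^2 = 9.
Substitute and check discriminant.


Substitute y = 1.9860x - 19.6850: (x+ 7)^2 + (1.9860x- 19.6850+ 6)^2 = 9
Expand to Ax^2 + Bx + C = 0, where b-k = -13.685
A = 1+m^2 = 4.944196
B = 2(m(b-k) - h) = 2(1.9860*(-13.685) + 7) = -40.35682
C = h^2 + (b-k)^2 - r^2 = 49 + 187.279225 - 9 = 227.279225
disc = B^2-4AC = 1628.6729 - 4494.8521 = -2866.1792
disc < 0

0 intersection points


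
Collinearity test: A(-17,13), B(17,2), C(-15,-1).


-17*(2+ 1) + 17*(-1-13) - 15*(13-2)
= -51 - 238 - 165 = -454

No, not collinear (determinant = -454)


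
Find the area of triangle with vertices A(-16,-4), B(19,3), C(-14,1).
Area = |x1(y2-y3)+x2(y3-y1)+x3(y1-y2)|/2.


-16*(3-1) = -32
19*(1+ 4) = 95
-14*(-4-3) = 98
sum = 161
Area = |161|/2 = 80.5000

80.5000 sq units


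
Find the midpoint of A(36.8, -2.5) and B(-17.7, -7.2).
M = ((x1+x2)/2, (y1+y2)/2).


Mx = (36.8 - 17.7)/2 = 19.1/2 = 9.5500
My = (-2.5 - 7.2)/2 = -9.7/2 = -4.8500

(9.5500, -4.8500)


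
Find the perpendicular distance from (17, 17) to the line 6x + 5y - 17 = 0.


|6*17 + 5*17 - 17| = |170| = 170
sqrt(36 + 25) = sqrt(61) = 7.8102
d = 170/sqrt(61) = 21.7663

21.7663


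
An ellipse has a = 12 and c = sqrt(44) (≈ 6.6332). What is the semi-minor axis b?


b^2 = 12^2 - (sqrt(44))^2 = 144 - 44 = 100
b = sqrt(100) = 10

b = 10


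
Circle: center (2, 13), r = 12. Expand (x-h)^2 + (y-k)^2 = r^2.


(x-2)^2 + (y-13)^2 = 12^2
D = -2h = -4, E = -2k = -26
F = h^2+k^2-r^2 = 4+169-144 = 29

x^2 + y^2 - 4x - 26y + 29 = 0


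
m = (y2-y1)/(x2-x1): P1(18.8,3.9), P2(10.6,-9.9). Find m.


dy = -9.9 - 3.9 = -13.8
dx = 10.6 - 18.8 = -8.2
m = -13.8/(-8.2) = 1.6829

m = 1.6829


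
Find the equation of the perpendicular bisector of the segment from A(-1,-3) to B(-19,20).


Midpoint = (-10, 8.5)
Slope of AB = dy/dx = 23/(-18) = -1.2778
Perp slope = -dx/dy = 18/23 = 0.7826
b = My - (perp slope)*Mx = 8.5 + (-18*(-10))/23 = 8.5 + 7.8261 = 16.3261

y = 0.7826x + 16.3261


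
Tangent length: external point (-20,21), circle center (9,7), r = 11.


d = sqrt((-20-9)^2 + (21-7)^2) = sqrt(841+196) = 32.2025
L = sqrt(1037.0000 - 121) = sqrt(916.0000) = 30.2655

30.2655


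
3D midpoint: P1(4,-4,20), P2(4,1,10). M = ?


Mx = (4+4)/2 = 4.0000
My = (-4+1)/2 = -1.5000
Mz = (20+10)/2 = 15.0000

M = (4.0000, -1.5000, 15.0000)


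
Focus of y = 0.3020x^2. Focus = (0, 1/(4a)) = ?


a = 0.3020
4a = 1.2080
focus = (0, 1/1.2080) = (0, 0.8278)

Focus = (0, 0.8278)


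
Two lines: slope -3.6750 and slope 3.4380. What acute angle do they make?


m1-m2 = -7.113
1+m1*m2 = -11.63465
tan(theta) = |-7.113/(-11.63465)| = 0.611363
theta = arctan(|-7.113/(-11.63465)|) = 31.4401 degrees (acute angle)

31.4401 degrees


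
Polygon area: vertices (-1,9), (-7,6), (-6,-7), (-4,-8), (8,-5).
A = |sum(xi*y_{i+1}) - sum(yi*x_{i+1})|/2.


sum(xi*y_{i+1}) = -1*6 - 7*(-7) - 6*(-8) - 4*(-5) + 8*9 = 183
sum(yi*x_{i+1}) = 9*(-7) + 6*(-6) - 7*(-4) - 8*8 - 5*(-1) = -130
Area = |183 + 130|/2 = 313/2 = 156.5000

156.5000 sq units


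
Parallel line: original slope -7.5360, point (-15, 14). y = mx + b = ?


Parallel lines have equal slopes.
m2 = -7.5360
b2 = 14 + 7.5360*(-15) = -99.0400

y = -7.5360x - 99.0400


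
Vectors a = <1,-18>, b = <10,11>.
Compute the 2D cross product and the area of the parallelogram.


cross = 1*11 + 18*10 = 11 + 180 = 191
Parallelogram area = |191| = 191

cross = 191, parallelogram area = 191


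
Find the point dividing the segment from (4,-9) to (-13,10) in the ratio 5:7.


Px = (5*(-13) + 7*4)/12 = -37/12 = -3.0833
Py = (5*10 + 7*(-9))/12 = -13/12 = -1.0833

P = (-3.0833, -1.0833)


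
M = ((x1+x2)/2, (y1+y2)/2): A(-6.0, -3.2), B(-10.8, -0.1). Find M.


Mx = (-6.0 - 10.8)/2 = -16.8/2 = -8.4000
My = (-3.2 - 0.1)/2 = -3.3/2 = -1.6500

(-8.4000, -1.6500)


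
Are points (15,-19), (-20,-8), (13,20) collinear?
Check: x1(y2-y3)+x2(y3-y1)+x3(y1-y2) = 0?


15*(-8-20) - 20*(20+ 19) + 13*(-19+ 8)
= -420 - 780 - 143 = -1343

No, not collinear (determinant = -1343)


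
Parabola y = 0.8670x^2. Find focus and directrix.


a = 0.8670
1/(4a) = 0.2884
Focus = (0, 0.2884)
Directrix: y = -0.2884

Focus = (0, 0.2884), Directrix: y = -0.2884


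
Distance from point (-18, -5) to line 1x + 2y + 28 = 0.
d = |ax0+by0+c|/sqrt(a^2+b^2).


|1*(-18) + 2*(-5) + 28| = |0| = 0
sqrt(1 + 4) = sqrt(5) = 2.2361
d = 0/sqrt(5) = 0

0


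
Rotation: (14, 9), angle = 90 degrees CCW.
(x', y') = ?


cos(90) = 0, sin(90) = 1
x' = 14*0 - 9*1 = -9
y' = 14*1 + 9*0 = 14

(-9, 14)


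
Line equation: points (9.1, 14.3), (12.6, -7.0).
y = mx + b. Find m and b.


m = (-21.3)/(3.5) = -6.0857
b = y1 - m*x1 = 14.3 - (-21.3*9.1)/(3.5) = 14.3 + 55.3800 = 69.6800

y = -6.0857x + 69.6800


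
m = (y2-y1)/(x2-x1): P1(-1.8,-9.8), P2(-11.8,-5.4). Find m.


dy = -5.4 + 9.8 = 4.4
dx = -11.8 + 1.8 = -10.0
m = 4.4/(-10.0) = -0.4400

m = -0.4400


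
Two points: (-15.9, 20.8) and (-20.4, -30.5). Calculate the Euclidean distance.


dx = -20.4 + 15.9 = -4.5
dy = -30.5 - 20.8 = -51.3
d = sqrt(20.25 + 2631.69) = sqrt(2651.94) = 51.4970

51.4970


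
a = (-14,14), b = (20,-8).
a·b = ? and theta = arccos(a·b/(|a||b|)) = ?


a·b = -14*20 + 14*(-8) = -280 - 112 = -392
|a| = sqrt(196+196) = 19.7990
|b| = sqrt(400+64) = 21.5407
cos(theta) = -392/(sqrt(392)*sqrt(464)) = -392/sqrt(181888) = -0.919145
theta = arccos(-392/sqrt(181888)) = 156.8014 degrees

a·b = -392, theta = 156.8014 deg


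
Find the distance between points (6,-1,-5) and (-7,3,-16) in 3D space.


dx=-13, dy=4, dz=-11
d = sqrt(169+16+121) = sqrt(306) = 17.4929

17.4929


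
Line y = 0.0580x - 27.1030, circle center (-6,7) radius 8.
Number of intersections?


Substitute y = 0.0580x - 27.1030: (x+ 6)^2 + (0.0580x- 27.1030-7)^2 = 64
Expand to Ax^2 + Bx + C = 0, where b-k = -34.103
A = 1+m^2 = 1.003364
B = 2(m(b-k) - h) = 2(0.0580*(-34.103) + 6) = 8.044052
C = h^2 + (b-k)^2 - r^2 = 36 + 1163.014609 - 64 = 1135.014609
disc = B^2-4AC = 64.7068 - 4555.3312 = -4490.6244
disc < 0

0 intersection points


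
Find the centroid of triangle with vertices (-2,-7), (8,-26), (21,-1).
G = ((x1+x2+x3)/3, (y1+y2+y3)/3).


Gx = (-2+8+21)/3 = 27/3 = 9.0000
Gy = (-7- 26- 1)/3 = -34/3 = -11.3333

G = (9.0000, -11.3333)


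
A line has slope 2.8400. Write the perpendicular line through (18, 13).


Perpendicular slope = -1/m1 = -1/2.8400 = -0.3521
b2 = y0 - m2*x0 = 13 + 18/2.8400 = 13 + 6.3380 = 19.3380

y = -0.3521x + 19.3380


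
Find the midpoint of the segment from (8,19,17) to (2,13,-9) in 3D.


Mx = (8+2)/2 = 5.0000
My = (19+13)/2 = 16.0000
Mz = (17- 9)/2 = 4.0000

M = (5.0000, 16.0000, 4.0000)


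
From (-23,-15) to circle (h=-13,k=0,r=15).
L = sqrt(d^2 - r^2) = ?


d = sqrt((-23+ 13)^2 + (-15-0)^2) = sqrt(100+225) = 18.0278
L = sqrt(325.0000 - 225) = sqrt(100.0000) = 10.0000

10.0000


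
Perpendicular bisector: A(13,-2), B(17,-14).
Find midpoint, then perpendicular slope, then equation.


Midpoint = (15, -8)
Slope of AB = dy/dx = -12/4 = -3.0000
Perp slope = -dx/dy = 4/12 = 0.3333
b = My - (perp slope)*Mx = -8 + (4*15)/(-12) = -8 - 5.0000 = -13.0000

y = 0.3333x - 13.0000


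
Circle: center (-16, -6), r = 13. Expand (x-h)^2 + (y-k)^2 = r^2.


(x+ 16)^2 + (y+ 6)^2 = 13^2
D = -2h = 32, E = -2k = 12
F = h^2+k^2-r^2 = 256+36-169 = 123

x^2 + y^2 + 32x + 12y + 123 = 0


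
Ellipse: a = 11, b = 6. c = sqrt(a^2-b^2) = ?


c^2 = 11^2 - 6^2 = 121 - 36 = 85
c = sqrt(85) = 9.2195

c = 9.2195


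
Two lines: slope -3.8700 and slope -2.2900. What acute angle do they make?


m1-m2 = -1.58
1+m1*m2 = 9.8623
tan(theta) = |-1.58/9.8623| = 0.160206
theta = arctan(|-1.58/9.8623|) = 9.1018 degrees (acute angle)

9.1018 degrees


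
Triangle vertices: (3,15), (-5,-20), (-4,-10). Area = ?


3*(-20+ 10) = -30
-5*(-10-15) = 125
-4*(15+ 20) = -140
sum = -45
Area = |-45|/2 = 22.5000

22.5000 sq units


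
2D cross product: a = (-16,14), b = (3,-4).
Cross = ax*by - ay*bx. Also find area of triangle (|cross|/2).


cross = -16*(-4) - 14*3 = 64 - 42 = 22
Triangle area = |22|/2 = 22/2 = 11.0000

cross = 22, triangle area = 11.0000


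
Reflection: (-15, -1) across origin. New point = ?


Reflection rule for origin: (-x, -y)
(-15, -1) -> (15, 1)

(15, 1)


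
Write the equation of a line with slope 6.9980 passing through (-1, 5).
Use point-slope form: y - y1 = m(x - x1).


y - 5 = 6.9980(x + 1)
y = 6.9980x + 5 - 6.9980*(-1)
y = 6.9980x + 11.9980

y = 6.9980x + 11.9980


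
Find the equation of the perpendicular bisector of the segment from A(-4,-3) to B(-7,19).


Midpoint = (-5.5, 8)
Slope of AB = dy/dx = 22/(-3) = -7.3333
Perp slope = -dx/dy = 3/22 = 0.1364
b = My - (perp slope)*Mx = 8 + (-3*(-5.5))/22 = 8 + 0.7500 = 8.7500

y = 0.1364x + 8.7500


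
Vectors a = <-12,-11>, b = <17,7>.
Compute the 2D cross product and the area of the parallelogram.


cross = -12*7 + 11*17 = -84 + 187 = 103
Parallelogram area = |103| = 103

cross = 103, parallelogram area = 103


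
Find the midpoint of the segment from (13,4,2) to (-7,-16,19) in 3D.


Mx = (13- 7)/2 = 3.0000
My = (4- 16)/2 = -6.0000
Mz = (2+19)/2 = 10.5000

M = (3.0000, -6.0000, 10.5000)


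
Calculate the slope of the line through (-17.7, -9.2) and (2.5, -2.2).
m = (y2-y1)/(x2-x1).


dy = -2.2 + 9.2 = 7
dx = 2.5 + 17.7 = 20.2
m = 7/20.2 = 0.3465

m = 0.3465


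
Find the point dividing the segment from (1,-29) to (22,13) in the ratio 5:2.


Px = (5*22 + 2*1)/7 = 112/7 = 16.0000
Py = (5*13 + 2*(-29))/7 = 7/7 = 1.0000

P = (16.0000, 1.0000)


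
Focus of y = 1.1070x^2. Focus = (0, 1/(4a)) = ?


a = 1.1070
4a = 4.4280
focus = (0, 1/4.4280) = (0, 0.2258)

Focus = (0, 0.2258)


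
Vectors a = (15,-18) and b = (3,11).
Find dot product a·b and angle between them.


a·b = 15*3 - 18*11 = 45 - 198 = -153
|a| = sqrt(225+324) = 23.4307
|b| = sqrt(9+121) = 11.4018
cos(theta) = -153/(sqrt(549)*sqrt(130)) = -153/sqrt(71370) = -0.572708
theta = arccos(-153/sqrt(71370)) = 124.9393 degrees

a·b = -153, theta = 124.9393 deg


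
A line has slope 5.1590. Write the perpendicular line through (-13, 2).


Perpendicular slope = -1/m1 = -1/5.1590 = -0.1938
b2 = y0 - m2*x0 = 2 - 13/5.1590 = 2 - 2.5199 = -0.5199

y = -0.1938x - 0.5199


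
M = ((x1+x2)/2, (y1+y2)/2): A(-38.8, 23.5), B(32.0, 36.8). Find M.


Mx = (-38.8 + 32.0)/2 = -6.8/2 = -3.4000
My = (23.5 + 36.8)/2 = 60.3/2 = 30.1500

(-3.4000, 30.1500)


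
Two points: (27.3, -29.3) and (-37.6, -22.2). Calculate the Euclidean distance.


dx = -37.6 - 27.3 = -64.9
dy = -22.2 + 29.3 = 7.1
d = sqrt(4212.01 + 50.41) = sqrt(4262.42) = 65.2872

65.2872


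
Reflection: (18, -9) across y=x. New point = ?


Reflection rule for y=x: (y, x)
(18, -9) -> (-9, 18)

(-9, 18)


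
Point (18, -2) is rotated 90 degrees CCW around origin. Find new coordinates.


cos(90) = 0, sin(90) = 1
x' = 18*0 + 2*1 = 2
y' = 18*1 - 2*0 = 18

(2, 18)


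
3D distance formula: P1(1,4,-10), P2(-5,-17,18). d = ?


dx=-6, dy=-21, dz=28
d = sqrt(36+441+784) = sqrt(1261) = 35.5106

35.5106


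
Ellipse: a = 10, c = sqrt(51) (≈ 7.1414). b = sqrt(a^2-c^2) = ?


b^2 = 10^2 - (sqrt(51))^2 = 100 - 51 = 49
b = sqrt(49) = 7

b = 7


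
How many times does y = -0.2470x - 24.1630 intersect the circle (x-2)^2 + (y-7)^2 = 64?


Substitute y = -0.2470x - 24.1630: (x-2)^2 + (-0.2470x- 24.1630-7)^2 = 64
Expand to Ax^2 + Bx + C = 0, where b-k = -31.163
A = 1+m^2 = 1.061009
B = 2(m(b-k) - h) = 2(-0.2470*(-31.163) - 2) = 11.394522
C = h^2 + (b-k)^2 - r^2 = 4 + 971.132569 - 64 = 911.132569
disc = B^2-4AC = 129.8351 - 3866.8794 = -3737.0443
disc < 0

0 intersection points


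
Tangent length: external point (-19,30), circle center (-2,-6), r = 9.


d = sqrt((-19+ 2)^2 + (30+ 6)^2) = sqrt(289+1296) = 39.8121
L = sqrt(1585.0000 - 81) = sqrt(1504.0000) = 38.7814

38.7814


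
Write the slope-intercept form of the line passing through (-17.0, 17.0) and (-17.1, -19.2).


m = (-36.2)/(-0.1) = 362.0000
b = y1 - m*x1 = 17.0 - (-36.2*(-17.0))/(-0.1) = 17.0 + 6154.0000 = 6171.0000

y = 362.0000x + 6171.0000


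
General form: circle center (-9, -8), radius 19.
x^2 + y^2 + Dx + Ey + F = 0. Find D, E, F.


(x+ 9)^2 + (y+ 8)^2 = 19^2
D = -2h = 18, E = -2k = 16
F = h^2+k^2-r^2 = 81+64-361 = -216

D = 18, E = 16, F = -216


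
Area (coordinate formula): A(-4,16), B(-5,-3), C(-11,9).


-4*(-3-9) = 48
-5*(9-16) = 35
-11*(16+ 3) = -209
sum = -126
Area = |-126|/2 = 63.0000

63.0000 sq units


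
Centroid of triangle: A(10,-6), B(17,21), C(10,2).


Gx = (10+17+10)/3 = 37/3 = 12.3333
Gy = (-6+21+2)/3 = 17/3 = 5.6667

G = (12.3333, 5.6667)


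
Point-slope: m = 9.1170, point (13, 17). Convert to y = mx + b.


y - 17 = 9.1170(x - 13)
y = 9.1170x + 17 - 9.1170*13
y = 9.1170x - 101.5210

y = 9.1170x - 101.5210


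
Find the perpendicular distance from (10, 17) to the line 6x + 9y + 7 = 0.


|6*10 + 9*17 + 7| = |220| = 220
sqrt(36 + 81) = sqrt(117) = 10.8167
d = 220/sqrt(117) = 20.3390

20.3390


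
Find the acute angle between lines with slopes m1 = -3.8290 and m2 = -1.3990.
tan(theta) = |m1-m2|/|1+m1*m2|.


m1-m2 = -2.43
1+m1*m2 = 6.356771
tan(theta) = |-2.43/6.356771| = 0.382270
theta = arctan(|-2.43/6.356771|) = 20.9203 degrees (acute angle)

20.9203 degrees
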